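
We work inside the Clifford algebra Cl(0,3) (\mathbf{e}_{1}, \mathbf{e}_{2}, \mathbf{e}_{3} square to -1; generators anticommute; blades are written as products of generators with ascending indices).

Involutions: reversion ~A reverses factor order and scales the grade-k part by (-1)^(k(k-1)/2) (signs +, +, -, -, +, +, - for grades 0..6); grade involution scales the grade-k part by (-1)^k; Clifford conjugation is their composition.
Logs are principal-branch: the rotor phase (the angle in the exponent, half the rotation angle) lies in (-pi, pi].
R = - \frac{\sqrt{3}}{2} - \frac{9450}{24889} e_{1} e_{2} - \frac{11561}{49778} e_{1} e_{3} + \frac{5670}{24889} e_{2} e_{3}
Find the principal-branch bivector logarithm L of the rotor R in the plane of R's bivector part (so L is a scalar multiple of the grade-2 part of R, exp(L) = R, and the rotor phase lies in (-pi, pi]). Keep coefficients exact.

The scalar part of R is - \frac{\sqrt{3}}{2}, so the principal-branch rotor phase is pinned; divide the bivector part by its sine to get the unit plane — L is the phase times that plane.
Concretely: cos(phase) = - \frac{\sqrt{3}}{2} gives phase = ±\frac{5 \pi}{6}, and since phase/sin(phase) is even the sign is immaterial: L = (phase/sin(phase)) * <R>_2 = (\frac{5 \pi}{3}) * <R>_2.
Answer: - \frac{15750 \pi}{24889} e_{1} e_{2} - \frac{57805 \pi}{149334} e_{1} e_{3} + \frac{9450 \pi}{24889} e_{2} e_{3}


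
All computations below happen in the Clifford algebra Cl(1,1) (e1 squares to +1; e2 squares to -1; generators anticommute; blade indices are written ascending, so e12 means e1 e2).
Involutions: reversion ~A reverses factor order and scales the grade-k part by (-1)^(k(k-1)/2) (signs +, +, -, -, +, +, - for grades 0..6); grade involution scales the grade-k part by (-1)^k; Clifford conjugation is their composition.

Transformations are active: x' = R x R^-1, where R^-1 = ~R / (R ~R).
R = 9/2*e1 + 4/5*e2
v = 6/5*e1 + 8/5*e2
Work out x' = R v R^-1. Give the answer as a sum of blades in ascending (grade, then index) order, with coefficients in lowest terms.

~R = 9/2*e1 + 4/5*e2, and R ~R = 1961/100, so R^-1 = ~R / (1961/100).
R v = 103/25 + 156/25*e12
Answer: 6774/9805*e1 - 12392/9805*e2


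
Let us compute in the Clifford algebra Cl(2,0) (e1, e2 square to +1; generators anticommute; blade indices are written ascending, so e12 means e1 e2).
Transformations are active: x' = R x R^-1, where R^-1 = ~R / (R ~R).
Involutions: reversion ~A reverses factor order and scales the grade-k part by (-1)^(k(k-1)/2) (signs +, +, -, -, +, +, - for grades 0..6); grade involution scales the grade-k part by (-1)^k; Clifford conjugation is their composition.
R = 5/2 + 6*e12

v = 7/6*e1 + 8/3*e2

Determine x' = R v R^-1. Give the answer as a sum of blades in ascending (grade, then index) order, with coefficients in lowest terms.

~R = 5/2 - 6*e12, and R ~R = 169/4, so R^-1 = ~R / (169/4).
R v = 227/12*e1 - 1/3*e2
Answer: 1087/1014*e1 - 1372/507*e2


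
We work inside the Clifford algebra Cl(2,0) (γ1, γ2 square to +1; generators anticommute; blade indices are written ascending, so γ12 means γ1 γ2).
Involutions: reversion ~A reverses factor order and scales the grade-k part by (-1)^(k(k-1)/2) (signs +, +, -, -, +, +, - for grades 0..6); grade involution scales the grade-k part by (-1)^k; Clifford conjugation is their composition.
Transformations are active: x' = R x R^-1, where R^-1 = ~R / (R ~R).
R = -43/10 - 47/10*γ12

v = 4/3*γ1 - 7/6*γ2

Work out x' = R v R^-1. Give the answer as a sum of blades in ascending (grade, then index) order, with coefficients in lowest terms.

~R = -43/10 + 47/10*γ12, and R ~R = 2029/50, so R^-1 = ~R / (2029/50).
R v = -1/4*γ1 + 677/60*γ2
Answer: -15587/12174*γ1 - 7454/6087*γ2


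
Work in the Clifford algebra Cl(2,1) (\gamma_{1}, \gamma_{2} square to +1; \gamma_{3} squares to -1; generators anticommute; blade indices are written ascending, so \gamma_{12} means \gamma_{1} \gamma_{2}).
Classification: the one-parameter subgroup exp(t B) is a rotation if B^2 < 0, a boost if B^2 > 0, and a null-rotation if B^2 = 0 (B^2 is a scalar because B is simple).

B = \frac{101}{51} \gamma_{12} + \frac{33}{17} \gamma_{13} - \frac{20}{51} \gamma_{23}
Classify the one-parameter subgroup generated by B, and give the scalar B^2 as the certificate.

B^2 term by term: the squares give (\frac{101}{51})^2*(\gamma_{12})^2 + (\frac{33}{17})^2*(\gamma_{13})^2 + (-\frac{20}{51})^2*(\gamma_{23})^2 = \frac{10201}{2601}*(-1) + \frac{1089}{289}*(+1) + \frac{400}{2601}*(+1) = 0 (each basis 2-blade squares to minus the product of its generators' squares); cross terms between blades sharing an index anticommute and cancel. So B^2 = 0.
Answer: null-rotation, certificate B^2 = 0. The invariant at work: B^2 = 0 is unchanged by conjugation, hence its sign classifies the subgroup whatever basis B is written in.


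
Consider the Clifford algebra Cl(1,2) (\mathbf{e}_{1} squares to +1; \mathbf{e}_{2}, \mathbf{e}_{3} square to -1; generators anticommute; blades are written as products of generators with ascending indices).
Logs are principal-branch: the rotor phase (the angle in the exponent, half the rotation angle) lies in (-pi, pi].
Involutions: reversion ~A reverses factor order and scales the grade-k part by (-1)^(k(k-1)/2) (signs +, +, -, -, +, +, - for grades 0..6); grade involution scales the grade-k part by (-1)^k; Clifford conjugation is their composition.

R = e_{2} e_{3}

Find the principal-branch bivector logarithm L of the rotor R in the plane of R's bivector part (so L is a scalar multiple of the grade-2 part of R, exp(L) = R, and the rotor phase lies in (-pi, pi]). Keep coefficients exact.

The scalar part of R is 0, which pins the rotor phase on the principal branch; dividing the bivector part by the sine of that phase recovers the unit plane, and L is the phase times that plane.
Concretely: cos(phase) = 0 gives phase = ±\frac{\pi}{2}, and since phase/sin(phase) is even the sign is immaterial: L = (phase/sin(phase)) * <R>_2 = (\frac{\pi}{2}) * <R>_2.
Answer: \frac{\pi}{2} e_{2} e_{3}


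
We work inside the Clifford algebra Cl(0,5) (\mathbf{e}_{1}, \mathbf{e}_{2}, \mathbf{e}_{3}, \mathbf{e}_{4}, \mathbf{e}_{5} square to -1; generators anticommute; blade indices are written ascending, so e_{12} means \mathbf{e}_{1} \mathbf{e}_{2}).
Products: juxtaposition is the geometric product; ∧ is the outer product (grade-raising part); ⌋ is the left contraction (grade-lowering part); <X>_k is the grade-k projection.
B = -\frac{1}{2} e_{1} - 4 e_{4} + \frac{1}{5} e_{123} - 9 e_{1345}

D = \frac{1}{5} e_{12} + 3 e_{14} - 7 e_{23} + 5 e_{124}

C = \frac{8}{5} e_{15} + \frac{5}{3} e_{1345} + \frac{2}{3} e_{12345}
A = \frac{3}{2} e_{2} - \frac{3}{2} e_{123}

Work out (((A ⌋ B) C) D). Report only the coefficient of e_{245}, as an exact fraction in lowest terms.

step 1: -\frac{3}{10} + \frac{3}{10} e_{13}
step 2: -\frac{12}{25} e_{15} + \frac{12}{25} e_{35} - \frac{1}{2} e_{45} + \frac{1}{5} e_{245} - \frac{1}{2} e_{1345} - \frac{1}{5} e_{12345}
step 3: -\frac{1}{2} e_{15} - \frac{408}{125} e_{25} - \frac{1}{2} e_{35} + \frac{36}{25} e_{45} - \frac{31}{10} e_{125} - \frac{34}{25} e_{145} + \frac{31}{10} e_{235} - \frac{12}{5} e_{245} + \frac{36}{25} e_{345} + \frac{432}{125} e_{1235} + \frac{17}{5} e_{1245} - \frac{36}{25} e_{1345} + \frac{18}{5} e_{2345} - \frac{12}{5} e_{12345}
Answer: -\frac{12}{5}


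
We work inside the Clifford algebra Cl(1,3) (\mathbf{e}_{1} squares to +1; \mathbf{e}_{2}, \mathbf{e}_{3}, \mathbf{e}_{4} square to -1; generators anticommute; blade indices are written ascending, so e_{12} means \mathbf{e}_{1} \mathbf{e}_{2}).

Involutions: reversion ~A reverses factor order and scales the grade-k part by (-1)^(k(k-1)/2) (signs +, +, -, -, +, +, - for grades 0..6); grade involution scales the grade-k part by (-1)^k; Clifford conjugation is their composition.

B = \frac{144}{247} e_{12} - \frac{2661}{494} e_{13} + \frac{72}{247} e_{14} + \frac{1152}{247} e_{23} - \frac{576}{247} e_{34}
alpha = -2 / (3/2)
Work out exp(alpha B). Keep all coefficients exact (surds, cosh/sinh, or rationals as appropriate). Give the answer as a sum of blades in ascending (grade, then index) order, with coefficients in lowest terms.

B^2 term by term: the squares give (\frac{144}{247})^2*(e_{12})^2 + (-\frac{2661}{494})^2*(e_{13})^2 + (\frac{72}{247})^2*(e_{14})^2 + (\frac{1152}{247})^2*(e_{23})^2 + (-\frac{576}{247})^2*(e_{34})^2 = \frac{20736}{61009}*(+1) + \frac{7080921}{244036}*(+1) + \frac{5184}{61009}*(+1) + \frac{1327104}{61009}*(-1) + \frac{331776}{61009}*(-1) = \frac{9}{4} (each basis 2-blade squares to minus the product of its generators' squares); cross terms between blades sharing an index anticommute and cancel; the commuting (index-disjoint) pairs give grade-4 terms 2*c*c'*(blade product), which cancel blade by blade — e_{1234}: -\frac{165888}{61009} + \frac{165888}{61009} = 0 — confirming B is simple. So B^2 = \frac{9}{4}.
B^2 = \frac{9}{4} — hyperbolic case — the even/odd split gives cosh and sinh: l = \frac{3}{2}, alpha*l = -2, so exp(alpha B) = cosh(-2) + (sinh(-2)/(\frac{3}{2}))*B = \cosh{\left(2 \right)} + (- \frac{2 \sinh{\left(2 \right)}}{3})*B.
Answer: \cosh{\left(2 \right)} - \frac{96 \sinh{\left(2 \right)}}{247} e_{12} + \frac{887 \sinh{\left(2 \right)}}{247} e_{13} - \frac{48 \sinh{\left(2 \right)}}{247} e_{14} - \frac{768 \sinh{\left(2 \right)}}{247} e_{23} + \frac{384 \sinh{\left(2 \right)}}{247} e_{34}


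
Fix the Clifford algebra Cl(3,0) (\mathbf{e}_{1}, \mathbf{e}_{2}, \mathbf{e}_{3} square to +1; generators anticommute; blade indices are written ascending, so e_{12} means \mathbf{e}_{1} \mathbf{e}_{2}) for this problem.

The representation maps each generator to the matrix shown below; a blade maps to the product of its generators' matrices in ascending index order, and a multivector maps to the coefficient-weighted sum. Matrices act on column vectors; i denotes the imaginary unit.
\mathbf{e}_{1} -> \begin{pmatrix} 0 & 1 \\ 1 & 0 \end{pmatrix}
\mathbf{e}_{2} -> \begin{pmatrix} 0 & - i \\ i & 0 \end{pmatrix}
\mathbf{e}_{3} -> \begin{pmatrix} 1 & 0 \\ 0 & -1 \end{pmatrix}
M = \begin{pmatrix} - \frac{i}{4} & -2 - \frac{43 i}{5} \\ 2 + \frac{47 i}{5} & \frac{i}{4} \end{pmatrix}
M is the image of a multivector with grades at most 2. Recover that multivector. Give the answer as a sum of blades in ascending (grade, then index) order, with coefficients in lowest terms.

Method: 1, rho(e_{1}), rho(e_{2}), rho(e_{3}) form a trace-orthogonal basis of the 2x2 complex matrices (tr(X Y) = 2 if X = Y, else 0), so M = m0*1 + m1*rho(e_{1}) + m2*rho(e_{2}) + m3*rho(e_{3}) with m0 = tr(M)/2 = 0, m1 = tr(M rho(e_{1}))/2 = \frac{2 i}{5}, m2 = tr(M rho(e_{2}))/2 = 9 - 2 i, m3 = tr(M rho(e_{3}))/2 = - \frac{i}{4}.
Multiplying table entries, the bivector images are rho(e_{12}) = i*rho(e_{3}), rho(e_{13}) = -i*rho(e_{2}), rho(e_{23}) = i*rho(e_{1}); with real blade coefficients the real parts of m0..m3 are the coefficients of 1, e_{1}, e_{2}, e_{3} and the imaginary parts give the bivectors (e_{23}: Im m1, e_{13}: -Im m2, e_{12}: Im m3).
Answer: 9 e_{2} - \frac{1}{4} e_{12} + 2 e_{13} + \frac{2}{5} e_{23}


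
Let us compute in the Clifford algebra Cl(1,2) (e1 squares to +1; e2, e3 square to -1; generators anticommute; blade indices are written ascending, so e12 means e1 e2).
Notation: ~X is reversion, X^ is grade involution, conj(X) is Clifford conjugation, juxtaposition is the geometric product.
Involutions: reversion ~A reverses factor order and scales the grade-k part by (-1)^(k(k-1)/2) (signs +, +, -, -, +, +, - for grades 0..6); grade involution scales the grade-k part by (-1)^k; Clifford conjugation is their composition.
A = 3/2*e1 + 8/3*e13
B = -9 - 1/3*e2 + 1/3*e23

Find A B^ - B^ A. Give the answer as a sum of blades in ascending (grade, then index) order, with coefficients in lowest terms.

first term: -27/2*e1 + 25/18*e12 - 24*e13 - 7/18*e123
second term: -27/2*e1 - 25/18*e12 - 24*e13 - 7/18*e123
Answer: 25/9*e12


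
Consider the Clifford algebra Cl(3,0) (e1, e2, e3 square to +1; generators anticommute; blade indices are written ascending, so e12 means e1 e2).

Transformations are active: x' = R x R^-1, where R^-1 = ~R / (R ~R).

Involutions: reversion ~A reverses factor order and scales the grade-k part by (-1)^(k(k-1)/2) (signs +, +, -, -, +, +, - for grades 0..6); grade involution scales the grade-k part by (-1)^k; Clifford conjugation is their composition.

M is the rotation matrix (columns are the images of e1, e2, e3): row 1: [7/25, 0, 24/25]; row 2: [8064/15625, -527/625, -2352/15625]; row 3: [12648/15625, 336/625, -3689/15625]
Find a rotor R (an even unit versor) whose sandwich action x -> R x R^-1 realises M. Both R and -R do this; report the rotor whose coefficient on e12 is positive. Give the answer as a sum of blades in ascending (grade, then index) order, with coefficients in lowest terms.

Method: write R = a + b12*e12 + b13*e13 + b23*e23 with a^2 + b12^2 + b13^2 + b23^2 = 1 (so R^-1 = ~R). Expanding the columns R e_j ~R gives tr M = 4a^2 - 1 and, from the antisymmetric part, M21 - M12 = -4a*b12, M13 - M31 = 4a*b13, M32 - M23 = -4a*b23.
Here tr M = -12489/15625, so a^2 = (1 + tr M)/4 = 784/15625 and a = ±28/125. Taking a = 28/125: M21 - M12 = 8064/15625, M13 - M31 = 2352/15625, M32 - M23 = 10752/15625, giving b12 = -72/125, b13 = 21/125, b23 = -96/125, i.e. R = 28/125 - 72/125*e12 + 21/125*e13 - 96/125*e23.
Its e12 coefficient is negative, so report the other preimage -R.
Answer: -28/125 + 72/125*e12 - 21/125*e13 + 96/125*e23. Recall the cover is two-to-one: with M of trace -12489/15625, both preimages act alike, and the stated e12 sign chooses the sheet.


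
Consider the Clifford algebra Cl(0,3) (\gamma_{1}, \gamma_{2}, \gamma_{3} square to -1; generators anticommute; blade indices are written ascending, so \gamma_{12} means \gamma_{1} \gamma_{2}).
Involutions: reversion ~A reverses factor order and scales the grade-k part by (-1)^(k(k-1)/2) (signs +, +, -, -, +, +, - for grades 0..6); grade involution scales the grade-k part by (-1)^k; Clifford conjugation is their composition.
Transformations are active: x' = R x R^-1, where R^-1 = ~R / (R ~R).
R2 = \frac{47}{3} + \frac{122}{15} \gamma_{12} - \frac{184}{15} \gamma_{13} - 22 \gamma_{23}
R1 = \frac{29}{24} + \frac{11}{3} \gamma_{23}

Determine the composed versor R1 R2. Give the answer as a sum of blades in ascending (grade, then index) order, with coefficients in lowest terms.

Distribute over the terms of R1 (each basis-blade product reordered to ascending indices, repeated generators contracted through their squares):
(\frac{29}{24}) R2 = \frac{1363}{72} + \frac{1769}{180} \gamma_{12} - \frac{667}{45} \gamma_{13} - \frac{319}{12} \gamma_{23}
(\frac{11}{3} \gamma_{23}) R2 = \frac{242}{3} + \frac{2024}{45} \gamma_{12} + \frac{1342}{45} \gamma_{13} + \frac{517}{9} \gamma_{23}
Summing the partial products and collecting blades:
Answer: \frac{7171}{72} + \frac{1973}{36} \gamma_{12} + 15 \gamma_{13} + \frac{1111}{36} \gamma_{23}


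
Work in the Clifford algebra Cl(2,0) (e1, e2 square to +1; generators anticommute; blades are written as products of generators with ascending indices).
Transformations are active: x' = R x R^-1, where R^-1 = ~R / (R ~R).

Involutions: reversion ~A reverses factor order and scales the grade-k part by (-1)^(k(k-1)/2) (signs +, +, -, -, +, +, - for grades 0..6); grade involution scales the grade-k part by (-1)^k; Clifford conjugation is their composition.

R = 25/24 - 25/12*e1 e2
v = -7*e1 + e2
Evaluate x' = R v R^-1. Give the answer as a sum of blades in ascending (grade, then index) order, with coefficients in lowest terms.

~R = 25/24 + 25/12*e1 e2, and R ~R = 3125/576, so R^-1 = ~R / (3125/576).
R v = -75/8*e1 - 325/24*e2
Answer: 17/5*e1 - 31/5*e2


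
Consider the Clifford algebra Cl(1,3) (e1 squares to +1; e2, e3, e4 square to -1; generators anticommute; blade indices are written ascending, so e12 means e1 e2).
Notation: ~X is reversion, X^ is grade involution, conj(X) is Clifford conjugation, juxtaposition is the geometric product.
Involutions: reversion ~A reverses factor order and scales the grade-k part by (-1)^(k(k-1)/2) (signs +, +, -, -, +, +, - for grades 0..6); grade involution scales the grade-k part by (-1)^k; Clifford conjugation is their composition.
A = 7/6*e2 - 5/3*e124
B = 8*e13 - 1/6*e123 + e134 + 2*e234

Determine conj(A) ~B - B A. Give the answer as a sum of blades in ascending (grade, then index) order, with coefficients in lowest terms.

first term: 113/36*e13 + 5/3*e23 - 37/18*e34 - 28/3*e123 - 40/3*e234 - 7/6*e1234
second term: 113/36*e13 + 5/3*e23 - 37/18*e34 - 28/3*e123 - 40/3*e234 + 7/6*e1234
Answer: -7/3*e1234


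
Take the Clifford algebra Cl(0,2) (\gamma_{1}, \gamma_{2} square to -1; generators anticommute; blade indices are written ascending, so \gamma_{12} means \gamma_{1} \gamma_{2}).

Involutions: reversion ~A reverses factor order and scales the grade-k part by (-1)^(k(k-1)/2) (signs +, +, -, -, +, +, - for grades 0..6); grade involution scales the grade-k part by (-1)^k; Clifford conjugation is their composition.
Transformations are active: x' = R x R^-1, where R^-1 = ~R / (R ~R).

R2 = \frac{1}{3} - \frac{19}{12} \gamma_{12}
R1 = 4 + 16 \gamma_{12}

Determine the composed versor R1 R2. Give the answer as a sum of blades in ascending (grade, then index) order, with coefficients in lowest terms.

Distribute over the terms of R1 (each basis-blade product reordered to ascending indices, repeated generators contracted through their squares):
(4) R2 = \frac{4}{3} - \frac{19}{3} \gamma_{12}
(16 \gamma_{12}) R2 = \frac{76}{3} + \frac{16}{3} \gamma_{12}
Summing the partial products and collecting blades:
Answer: \frac{80}{3} - \gamma_{12}


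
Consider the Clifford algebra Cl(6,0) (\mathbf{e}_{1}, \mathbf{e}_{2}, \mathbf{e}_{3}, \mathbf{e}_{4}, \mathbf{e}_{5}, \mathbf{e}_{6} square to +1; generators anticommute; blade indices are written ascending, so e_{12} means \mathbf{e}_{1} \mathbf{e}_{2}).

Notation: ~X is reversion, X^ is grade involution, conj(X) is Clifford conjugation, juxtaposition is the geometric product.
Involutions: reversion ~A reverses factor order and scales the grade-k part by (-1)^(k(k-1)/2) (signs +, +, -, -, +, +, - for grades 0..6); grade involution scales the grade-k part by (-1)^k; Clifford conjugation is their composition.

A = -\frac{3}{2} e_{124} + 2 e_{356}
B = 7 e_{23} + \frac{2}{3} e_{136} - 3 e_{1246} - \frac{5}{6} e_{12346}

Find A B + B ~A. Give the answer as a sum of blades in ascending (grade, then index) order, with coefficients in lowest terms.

first term: -\frac{9}{2} e_{6} - \frac{4}{3} e_{15} + \frac{5}{4} e_{36} - \frac{21}{2} e_{134} - 14 e_{256} - \frac{5}{3} e_{1245} + e_{2346} - 6 e_{12345}
second term: -\frac{9}{2} e_{6} - \frac{4}{3} e_{15} - \frac{5}{4} e_{36} - \frac{21}{2} e_{134} - 14 e_{256} - \frac{5}{3} e_{1245} - e_{2346} - 6 e_{12345}
Answer: -9 e_{6} - \frac{8}{3} e_{15} - 21 e_{134} - 28 e_{256} - \frac{10}{3} e_{1245} - 12 e_{12345}


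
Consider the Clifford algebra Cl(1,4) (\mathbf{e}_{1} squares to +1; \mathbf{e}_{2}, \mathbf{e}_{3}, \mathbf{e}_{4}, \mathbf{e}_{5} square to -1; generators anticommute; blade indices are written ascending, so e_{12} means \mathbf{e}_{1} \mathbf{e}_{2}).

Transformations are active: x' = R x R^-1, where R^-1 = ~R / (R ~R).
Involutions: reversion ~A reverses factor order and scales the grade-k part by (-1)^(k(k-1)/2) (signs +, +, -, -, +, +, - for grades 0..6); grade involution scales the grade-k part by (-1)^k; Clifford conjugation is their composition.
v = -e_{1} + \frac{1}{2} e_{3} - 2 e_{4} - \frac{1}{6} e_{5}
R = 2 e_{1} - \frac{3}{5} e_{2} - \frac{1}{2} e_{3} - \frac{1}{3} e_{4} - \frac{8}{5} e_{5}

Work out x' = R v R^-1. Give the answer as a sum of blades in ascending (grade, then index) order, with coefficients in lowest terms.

~R = 2 e_{1} - \frac{3}{5} e_{2} - \frac{1}{2} e_{3} - \frac{1}{3} e_{4} - \frac{8}{5} e_{5}, and R ~R = \frac{647}{900}, so R^-1 = ~R / (\frac{647}{900}).
R v = -\frac{161}{60} - \frac{3}{5} e_{12} + \frac{1}{2} e_{13} - \frac{13}{3} e_{14} - \frac{29}{15} e_{15} - \frac{3}{10} e_{23} + \frac{6}{5} e_{24} + \frac{1}{10} e_{25} + \frac{7}{6} e_{34} + \frac{53}{60} e_{35} - \frac{283}{90} e_{45}
Answer: -\frac{9013}{647} e_{1} + \frac{2898}{647} e_{2} + \frac{4183}{1294} e_{3} + \frac{2904}{647} e_{4} + \frac{47015}{3882} e_{5}


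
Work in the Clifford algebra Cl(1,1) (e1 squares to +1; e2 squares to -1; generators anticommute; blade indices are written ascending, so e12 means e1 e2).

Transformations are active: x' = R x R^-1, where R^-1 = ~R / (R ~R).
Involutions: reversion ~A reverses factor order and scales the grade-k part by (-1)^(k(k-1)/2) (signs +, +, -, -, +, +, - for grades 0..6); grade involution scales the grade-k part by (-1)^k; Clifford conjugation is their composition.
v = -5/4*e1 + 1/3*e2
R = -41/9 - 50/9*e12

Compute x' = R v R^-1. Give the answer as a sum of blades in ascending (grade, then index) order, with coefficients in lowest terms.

~R = -41/9 + 50/9*e12, and R ~R = -91/9, so R^-1 = ~R / (-91/9).
R v = 815/108*e1 - 457/54*e2
Answer: 79115/9828*e1 - 19556/2457*e2


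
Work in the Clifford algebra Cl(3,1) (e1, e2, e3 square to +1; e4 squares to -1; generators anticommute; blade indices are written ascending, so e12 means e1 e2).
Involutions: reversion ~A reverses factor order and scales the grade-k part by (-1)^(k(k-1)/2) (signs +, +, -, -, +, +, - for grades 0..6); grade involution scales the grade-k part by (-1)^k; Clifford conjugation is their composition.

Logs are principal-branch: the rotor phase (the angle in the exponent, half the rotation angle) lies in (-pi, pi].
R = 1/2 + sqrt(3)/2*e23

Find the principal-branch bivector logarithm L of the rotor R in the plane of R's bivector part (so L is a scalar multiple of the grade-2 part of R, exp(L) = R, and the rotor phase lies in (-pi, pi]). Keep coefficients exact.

The scalar part of R is 1/2, and that scalar determines the rotor phase on the principal branch; recovering the unit plane as bivector-part over sine of the phase gives L = phase * plane.
Concretely: cos(phase) = 1/2 gives phase = ±pi/3, and since phase/sin(phase) is even the sign is immaterial: L = (phase/sin(phase)) * <R>_2 = (2*sqrt(3)*pi/9) * <R>_2.
Answer: pi/3*e23


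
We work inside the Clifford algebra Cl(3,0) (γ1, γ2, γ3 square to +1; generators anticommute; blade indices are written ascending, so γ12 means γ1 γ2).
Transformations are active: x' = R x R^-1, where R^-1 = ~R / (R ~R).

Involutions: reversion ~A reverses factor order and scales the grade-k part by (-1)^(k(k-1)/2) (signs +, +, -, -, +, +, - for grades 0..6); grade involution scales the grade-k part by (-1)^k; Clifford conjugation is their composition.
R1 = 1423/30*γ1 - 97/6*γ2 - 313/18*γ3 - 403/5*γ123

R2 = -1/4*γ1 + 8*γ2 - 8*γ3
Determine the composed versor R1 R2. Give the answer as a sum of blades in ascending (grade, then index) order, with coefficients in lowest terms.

Distribute over the terms of R2 (each basis-blade product reordered to ascending indices, repeated generators contracted through their squares):
R1 (-1/4*γ1) = -1423/120 - 97/24*γ12 - 313/72*γ13 + 403/20*γ23
R1 (8*γ2) = -388/3 + 5692/15*γ12 + 3224/5*γ13 + 1252/9*γ23
R1 (-8*γ3) = 1252/9 + 3224/5*γ12 - 5692/15*γ13 + 388/3*γ23
Summing the partial products and collecting blades:
Answer: -749/360 + 40809/40*γ12 + 18791/72*γ13 + 51947/180*γ23


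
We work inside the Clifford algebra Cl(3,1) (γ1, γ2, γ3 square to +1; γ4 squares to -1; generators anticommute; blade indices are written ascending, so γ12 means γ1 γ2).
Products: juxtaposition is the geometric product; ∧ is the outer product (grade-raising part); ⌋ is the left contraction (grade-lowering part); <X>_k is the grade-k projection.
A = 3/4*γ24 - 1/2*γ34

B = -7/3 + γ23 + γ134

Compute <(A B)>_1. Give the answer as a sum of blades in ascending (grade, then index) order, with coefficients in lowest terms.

step 1: -1/2*γ1 - 5/4*γ24 + 23/12*γ34 + 3/4*γ123
step 2: -1/2*γ1
Answer: -1/2*γ1


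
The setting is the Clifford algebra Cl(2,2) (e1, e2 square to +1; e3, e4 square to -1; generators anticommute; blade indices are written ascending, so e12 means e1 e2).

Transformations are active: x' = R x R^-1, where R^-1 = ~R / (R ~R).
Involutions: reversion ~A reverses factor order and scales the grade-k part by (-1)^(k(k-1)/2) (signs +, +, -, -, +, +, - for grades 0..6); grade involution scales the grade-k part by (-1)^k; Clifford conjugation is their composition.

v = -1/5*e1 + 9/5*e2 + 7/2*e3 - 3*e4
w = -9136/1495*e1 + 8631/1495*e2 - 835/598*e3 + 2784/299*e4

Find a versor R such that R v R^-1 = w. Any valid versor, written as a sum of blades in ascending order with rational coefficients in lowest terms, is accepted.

Since q(v) = q(w) = -1797/100, the sum R = v + w = -1887/299*e1 + 11322/1495*e2 + 629/299*e3 + 1887/299*e4 does the job whenever invertible.
Answer: -1887/299*e1 + 11322/1495*e2 + 629/299*e3 + 1887/299*e4


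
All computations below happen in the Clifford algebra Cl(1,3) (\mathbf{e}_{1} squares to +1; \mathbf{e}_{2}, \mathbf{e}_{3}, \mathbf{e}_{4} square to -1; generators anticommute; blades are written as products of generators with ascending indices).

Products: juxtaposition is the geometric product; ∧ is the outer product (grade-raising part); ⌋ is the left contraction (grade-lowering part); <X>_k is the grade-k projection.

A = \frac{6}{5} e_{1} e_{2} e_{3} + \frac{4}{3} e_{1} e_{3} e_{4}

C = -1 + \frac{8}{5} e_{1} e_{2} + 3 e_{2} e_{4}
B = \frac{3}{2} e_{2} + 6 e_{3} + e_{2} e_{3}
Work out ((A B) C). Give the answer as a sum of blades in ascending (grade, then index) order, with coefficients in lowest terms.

step 1: -\frac{6}{5} e_{1} - \frac{36}{5} e_{1} e_{2} + \frac{9}{5} e_{1} e_{3} + 8 e_{1} e_{4} + \frac{4}{3} e_{1} e_{2} e_{4} + 2 e_{1} e_{2} e_{3} e_{4}
step 2: -\frac{288}{25} - \frac{14}{5} e_{1} - \frac{48}{25} e_{2} + \frac{32}{15} e_{4} + \frac{156}{5} e_{1} e_{2} + \frac{21}{5} e_{1} e_{3} + \frac{68}{5} e_{1} e_{4} + \frac{72}{25} e_{2} e_{3} + \frac{64}{5} e_{2} e_{4} + \frac{16}{5} e_{3} e_{4} - \frac{74}{15} e_{1} e_{2} e_{4} - \frac{37}{5} e_{1} e_{2} e_{3} e_{4}
Answer: -\frac{288}{25} - \frac{14}{5} e_{1} - \frac{48}{25} e_{2} + \frac{32}{15} e_{4} + \frac{156}{5} e_{1} e_{2} + \frac{21}{5} e_{1} e_{3} + \frac{68}{5} e_{1} e_{4} + \frac{72}{25} e_{2} e_{3} + \frac{64}{5} e_{2} e_{4} + \frac{16}{5} e_{3} e_{4} - \frac{74}{15} e_{1} e_{2} e_{4} - \frac{37}{5} e_{1} e_{2} e_{3} e_{4}


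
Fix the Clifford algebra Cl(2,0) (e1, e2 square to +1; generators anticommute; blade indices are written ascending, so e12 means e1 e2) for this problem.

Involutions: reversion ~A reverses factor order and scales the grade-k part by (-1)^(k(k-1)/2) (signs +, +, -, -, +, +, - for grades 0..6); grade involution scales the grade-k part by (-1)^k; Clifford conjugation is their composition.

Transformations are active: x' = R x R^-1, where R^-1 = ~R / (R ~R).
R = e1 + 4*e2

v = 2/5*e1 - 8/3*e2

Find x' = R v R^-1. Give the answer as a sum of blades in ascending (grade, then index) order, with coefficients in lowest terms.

~R = e1 + 4*e2, and R ~R = 17, so R^-1 = ~R / (17).
R v = -154/15 - 64/15*e12
Answer: -82/51*e1 - 184/85*e2


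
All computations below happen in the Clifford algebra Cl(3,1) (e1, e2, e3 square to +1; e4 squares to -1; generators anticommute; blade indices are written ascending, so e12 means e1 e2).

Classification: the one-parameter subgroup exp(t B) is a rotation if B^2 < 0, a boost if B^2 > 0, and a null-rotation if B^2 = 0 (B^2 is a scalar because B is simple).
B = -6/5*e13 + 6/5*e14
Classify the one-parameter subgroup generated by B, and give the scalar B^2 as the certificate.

B^2 term by term: the squares give (-6/5)^2*(e13)^2 + (6/5)^2*(e14)^2 = 36/25*(-1) + 36/25*(+1) = 0 (each basis 2-blade squares to minus the product of its generators' squares); cross terms between blades sharing an index anticommute and cancel. So B^2 = 0.
Answer: null-rotation, certificate B^2 = 0. Why this suffices: the scalar 0 survives any versor conjugation, so its sign alone determines the class however B is presented.


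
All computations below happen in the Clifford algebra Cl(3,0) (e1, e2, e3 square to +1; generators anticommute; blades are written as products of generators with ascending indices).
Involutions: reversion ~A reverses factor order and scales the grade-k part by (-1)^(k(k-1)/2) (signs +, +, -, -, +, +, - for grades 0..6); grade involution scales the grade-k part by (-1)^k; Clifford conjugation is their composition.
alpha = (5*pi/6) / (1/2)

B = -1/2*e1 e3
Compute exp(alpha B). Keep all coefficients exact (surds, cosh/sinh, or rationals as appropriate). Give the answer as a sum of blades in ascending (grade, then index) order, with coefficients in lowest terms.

B^2 = (-1/2)^2*(e1 e3)^2 = 1/4*(-1) = -1/4 (a basis 2-blade squares to minus the product of its generators' squares).
B^2 = -1/4 — B^2 < 0, so the exponential closes trigonometrically: l = 1/2, alpha*l = 5*pi/6, so exp(alpha B) = cos(5*pi/6) + (sin(5*pi/6)/(1/2))*B = -sqrt(3)/2 + (1)*B.
Answer: -sqrt(3)/2 - 1/2*e1 e3


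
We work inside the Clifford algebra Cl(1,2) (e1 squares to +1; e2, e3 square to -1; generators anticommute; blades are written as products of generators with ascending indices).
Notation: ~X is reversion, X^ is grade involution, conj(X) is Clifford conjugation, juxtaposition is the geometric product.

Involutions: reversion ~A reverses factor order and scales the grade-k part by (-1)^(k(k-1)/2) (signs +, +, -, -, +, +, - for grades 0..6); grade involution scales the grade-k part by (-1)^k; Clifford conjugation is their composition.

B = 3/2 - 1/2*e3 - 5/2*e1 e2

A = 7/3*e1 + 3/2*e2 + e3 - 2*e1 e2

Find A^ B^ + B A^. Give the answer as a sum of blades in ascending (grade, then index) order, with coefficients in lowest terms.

first term: 11/2 + 1/4*e1 + 43/12*e2 - 3/2*e3 - 3*e1 e2 - 7/6*e1 e3 - 3/4*e2 e3 + 3/2*e1 e2 e3
second term: 9/2 - 29/4*e1 - 97/12*e2 - 3/2*e3 - 3*e1 e2 - 7/6*e1 e3 - 3/4*e2 e3 + 7/2*e1 e2 e3
Answer: 10 - 7*e1 - 9/2*e2 - 3*e3 - 6*e1 e2 - 7/3*e1 e3 - 3/2*e2 e3 + 5*e1 e2 e3


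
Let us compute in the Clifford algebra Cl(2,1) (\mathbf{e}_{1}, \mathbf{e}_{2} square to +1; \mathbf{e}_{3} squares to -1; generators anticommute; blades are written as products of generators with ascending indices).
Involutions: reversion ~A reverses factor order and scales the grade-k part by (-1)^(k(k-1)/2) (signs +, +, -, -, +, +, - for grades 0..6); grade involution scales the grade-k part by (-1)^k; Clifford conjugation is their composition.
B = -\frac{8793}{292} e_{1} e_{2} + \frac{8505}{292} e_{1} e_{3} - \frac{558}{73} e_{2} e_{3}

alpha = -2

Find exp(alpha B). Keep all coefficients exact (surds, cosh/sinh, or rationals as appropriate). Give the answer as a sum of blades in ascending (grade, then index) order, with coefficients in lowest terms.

B^2 term by term: the squares give (-\frac{8793}{292})^2*(e_{1} e_{2})^2 + (\frac{8505}{292})^2*(e_{1} e_{3})^2 + (-\frac{558}{73})^2*(e_{2} e_{3})^2 = \frac{77316849}{85264}*(-1) + \frac{72335025}{85264}*(+1) + \frac{311364}{5329}*(+1) = 0 (each basis 2-blade squares to minus the product of its generators' squares); cross terms between blades sharing an index anticommute and cancel. So B^2 = 0.
B^2 = 0, so the series truncates immediately: exp(alpha B) = 1 + alpha B (parabolic case).
Answer: 1 + \frac{8793}{146} e_{1} e_{2} - \frac{8505}{146} e_{1} e_{3} + \frac{1116}{73} e_{2} e_{3}


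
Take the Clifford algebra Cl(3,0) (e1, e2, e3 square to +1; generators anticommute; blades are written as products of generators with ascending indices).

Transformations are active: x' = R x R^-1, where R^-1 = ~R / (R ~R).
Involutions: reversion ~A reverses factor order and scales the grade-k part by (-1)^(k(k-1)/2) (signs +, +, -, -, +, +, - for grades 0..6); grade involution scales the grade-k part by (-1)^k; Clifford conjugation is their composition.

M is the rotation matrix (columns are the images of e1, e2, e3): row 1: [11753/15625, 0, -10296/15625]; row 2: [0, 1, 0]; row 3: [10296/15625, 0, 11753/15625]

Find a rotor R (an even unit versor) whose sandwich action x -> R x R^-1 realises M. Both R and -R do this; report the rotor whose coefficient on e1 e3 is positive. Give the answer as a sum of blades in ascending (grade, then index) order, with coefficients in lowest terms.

Method: write R = a + b12*e1 e2 + b13*e1 e3 + b23*e2 e3 with a^2 + b12^2 + b13^2 + b23^2 = 1 (so R^-1 = ~R). Expanding the columns R e_j ~R gives tr M = 4a^2 - 1 and, from the antisymmetric part, M21 - M12 = -4a*b12, M13 - M31 = 4a*b13, M32 - M23 = -4a*b23.
Here tr M = 39131/15625, so a^2 = (1 + tr M)/4 = 13689/15625 and a = ±117/125. Taking a = 117/125: M21 - M12 = 0, M13 - M31 = -20592/15625, M32 - M23 = 0, giving b12 = 0, b13 = -44/125, b23 = 0, i.e. R = 117/125 - 44/125*e1 e3.
Its e1 e3 coefficient is negative, so report the other preimage -R.
Answer: -117/125 + 44/125*e1 e3. Note: both R and -R realise this M (trace 39131/15625); the covering map identifies them, and the e1 e3-coefficient sign is the tie-breaker.


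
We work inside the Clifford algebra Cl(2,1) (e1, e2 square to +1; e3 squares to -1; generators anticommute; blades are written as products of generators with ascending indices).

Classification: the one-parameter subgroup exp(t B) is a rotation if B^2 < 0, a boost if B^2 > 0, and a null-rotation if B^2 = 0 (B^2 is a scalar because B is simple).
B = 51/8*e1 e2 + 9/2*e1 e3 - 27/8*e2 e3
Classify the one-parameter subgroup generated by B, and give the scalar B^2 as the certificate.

B^2 term by term: the squares give (51/8)^2*(e1 e2)^2 + (9/2)^2*(e1 e3)^2 + (-27/8)^2*(e2 e3)^2 = 2601/64*(-1) + 81/4*(+1) + 729/64*(+1) = -9 (each basis 2-blade squares to minus the product of its generators' squares); cross terms between blades sharing an index anticommute and cancel. So B^2 = -9.
Answer: rotation, certificate B^2 = -9. Note: conjugating B changes its blade decomposition but never the scalar B^2 = -9, whose sign settles the classification.


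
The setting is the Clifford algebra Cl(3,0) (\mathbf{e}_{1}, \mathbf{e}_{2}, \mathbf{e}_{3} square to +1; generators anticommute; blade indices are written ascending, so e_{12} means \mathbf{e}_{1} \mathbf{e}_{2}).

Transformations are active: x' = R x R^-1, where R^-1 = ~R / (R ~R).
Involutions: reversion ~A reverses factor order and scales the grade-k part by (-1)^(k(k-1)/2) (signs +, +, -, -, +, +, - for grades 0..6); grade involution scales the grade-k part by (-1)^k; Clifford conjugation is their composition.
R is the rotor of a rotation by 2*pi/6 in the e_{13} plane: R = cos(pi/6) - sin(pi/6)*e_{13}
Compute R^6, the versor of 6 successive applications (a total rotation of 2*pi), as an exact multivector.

The rotor phase is half the rotation angle and phases add under composition, so 6 steps in the e_{13} plane accumulate phase 6*(pi/6) = \pi: R^6 = cos(\pi) - sin(\pi)*e_{13}.
cos(\pi) = -1 and sin(\pi) = 0, so R^6 = -1. The total rotation 2*pi is 1 full turn, so every vector returns to itself, yet the rotor is -1, on the OTHER sheet of the double cover (an odd number of 2*pi turns).
Answer: -1


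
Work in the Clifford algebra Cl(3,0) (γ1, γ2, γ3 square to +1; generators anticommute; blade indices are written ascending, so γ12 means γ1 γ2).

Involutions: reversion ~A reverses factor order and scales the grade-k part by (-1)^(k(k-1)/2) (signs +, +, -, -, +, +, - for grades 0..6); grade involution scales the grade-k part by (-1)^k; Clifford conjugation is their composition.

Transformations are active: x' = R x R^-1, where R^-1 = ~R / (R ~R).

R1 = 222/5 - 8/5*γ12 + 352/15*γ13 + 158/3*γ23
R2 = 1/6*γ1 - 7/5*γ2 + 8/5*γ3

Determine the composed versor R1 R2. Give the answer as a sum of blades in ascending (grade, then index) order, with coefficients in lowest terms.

Distribute over the terms of R2 (each basis-blade product reordered to ascending indices, repeated generators contracted through their squares):
R1 (1/6*γ1) = 37/5*γ1 + 4/15*γ2 - 176/45*γ3 + 79/9*γ123
R1 (-7/5*γ2) = 56/25*γ1 - 1554/25*γ2 + 1106/15*γ3 + 2464/75*γ123
R1 (8/5*γ3) = 2816/75*γ1 + 1264/15*γ2 + 1776/25*γ3 - 64/25*γ123
Summing the partial products and collecting blades:
Answer: 3539/75*γ1 + 1678/75*γ2 + 31694/225*γ3 + 8791/225*γ123


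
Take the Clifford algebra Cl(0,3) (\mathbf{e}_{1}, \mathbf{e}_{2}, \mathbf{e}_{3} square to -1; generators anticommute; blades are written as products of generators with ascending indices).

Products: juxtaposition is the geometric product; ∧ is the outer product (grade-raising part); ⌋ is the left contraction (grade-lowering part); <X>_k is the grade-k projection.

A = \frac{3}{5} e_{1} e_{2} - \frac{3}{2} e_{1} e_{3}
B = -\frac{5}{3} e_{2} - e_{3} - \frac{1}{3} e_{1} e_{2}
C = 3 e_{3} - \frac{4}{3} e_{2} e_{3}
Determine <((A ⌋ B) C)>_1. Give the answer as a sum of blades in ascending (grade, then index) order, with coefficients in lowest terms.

step 1: \frac{1}{5}
step 2: \frac{3}{5} e_{3} - \frac{4}{15} e_{2} e_{3}
step 3: \frac{3}{5} e_{3}
Answer: \frac{3}{5} e_{3}


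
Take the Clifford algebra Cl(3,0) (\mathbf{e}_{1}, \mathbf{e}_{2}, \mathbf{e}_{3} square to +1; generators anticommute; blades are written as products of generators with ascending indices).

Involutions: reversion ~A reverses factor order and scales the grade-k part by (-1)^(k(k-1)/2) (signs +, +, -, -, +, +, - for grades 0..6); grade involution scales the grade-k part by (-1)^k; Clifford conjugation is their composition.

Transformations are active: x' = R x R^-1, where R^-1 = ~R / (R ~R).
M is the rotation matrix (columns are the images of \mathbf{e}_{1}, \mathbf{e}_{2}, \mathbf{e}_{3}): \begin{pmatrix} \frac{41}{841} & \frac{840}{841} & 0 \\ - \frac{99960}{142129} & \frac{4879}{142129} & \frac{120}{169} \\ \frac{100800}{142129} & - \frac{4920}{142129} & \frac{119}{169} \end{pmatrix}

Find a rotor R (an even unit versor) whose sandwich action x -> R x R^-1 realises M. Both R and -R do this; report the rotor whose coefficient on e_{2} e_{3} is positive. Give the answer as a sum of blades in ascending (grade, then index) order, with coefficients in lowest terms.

Method: write R = a + b12*e_{1} e_{2} + b13*e_{1} e_{3} + b23*e_{2} e_{3} with a^2 + b12^2 + b13^2 + b23^2 = 1 (so R^-1 = ~R). Expanding the columns R e_j ~R gives tr M = 4a^2 - 1 and, from the antisymmetric part, M21 - M12 = -4a*b12, M13 - M31 = 4a*b13, M32 - M23 = -4a*b23.
Here tr M = \frac{111887}{142129}, so a^2 = (1 + tr M)/4 = \frac{63504}{142129} and a = ±\frac{252}{377}. Taking a = \frac{252}{377}: M21 - M12 = -\frac{241920}{142129}, M13 - M31 = -\frac{100800}{142129}, M32 - M23 = -\frac{105840}{142129}, giving b12 = \frac{240}{377}, b13 = -\frac{100}{377}, b23 = \frac{105}{377}, i.e. R = \frac{252}{377} + \frac{240}{377} e_{1} e_{2} - \frac{100}{377} e_{1} e_{3} + \frac{105}{377} e_{2} e_{3}.
Its e_{2} e_{3} coefficient is already positive.
Answer: \frac{252}{377} + \frac{240}{377} e_{1} e_{2} - \frac{100}{377} e_{1} e_{3} + \frac{105}{377} e_{2} e_{3}. Why the constraint matters: R and -R act identically through the sandwich — M has trace \frac{111887}{142129} either way — so only the sign condition on e_{2} e_{3} picks one of the two preimages.


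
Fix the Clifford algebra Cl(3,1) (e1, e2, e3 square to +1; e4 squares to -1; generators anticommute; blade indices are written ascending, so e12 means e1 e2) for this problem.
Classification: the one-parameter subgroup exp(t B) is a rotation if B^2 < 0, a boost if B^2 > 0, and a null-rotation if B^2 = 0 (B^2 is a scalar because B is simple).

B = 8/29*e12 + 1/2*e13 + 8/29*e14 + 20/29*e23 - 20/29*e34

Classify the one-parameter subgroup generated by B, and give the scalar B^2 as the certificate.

B^2 term by term: the squares give (8/29)^2*(e12)^2 + (1/2)^2*(e13)^2 + (8/29)^2*(e14)^2 + (20/29)^2*(e23)^2 + (-20/29)^2*(e34)^2 = 64/841*(-1) + 1/4*(-1) + 64/841*(+1) + 400/841*(-1) + 400/841*(+1) = -1/4 (each basis 2-blade squares to minus the product of its generators' squares); cross terms between blades sharing an index anticommute and cancel; the commuting (index-disjoint) pairs give grade-4 terms 2*c*c'*(blade product), which cancel blade by blade — e1234: -320/841 + 320/841 = 0 — confirming B is simple. So B^2 = -1/4.
Answer: rotation, certificate B^2 = -1/4. One invariant decides it: the square -1/4 survives every conjugation, and its sign is exactly the classification.
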